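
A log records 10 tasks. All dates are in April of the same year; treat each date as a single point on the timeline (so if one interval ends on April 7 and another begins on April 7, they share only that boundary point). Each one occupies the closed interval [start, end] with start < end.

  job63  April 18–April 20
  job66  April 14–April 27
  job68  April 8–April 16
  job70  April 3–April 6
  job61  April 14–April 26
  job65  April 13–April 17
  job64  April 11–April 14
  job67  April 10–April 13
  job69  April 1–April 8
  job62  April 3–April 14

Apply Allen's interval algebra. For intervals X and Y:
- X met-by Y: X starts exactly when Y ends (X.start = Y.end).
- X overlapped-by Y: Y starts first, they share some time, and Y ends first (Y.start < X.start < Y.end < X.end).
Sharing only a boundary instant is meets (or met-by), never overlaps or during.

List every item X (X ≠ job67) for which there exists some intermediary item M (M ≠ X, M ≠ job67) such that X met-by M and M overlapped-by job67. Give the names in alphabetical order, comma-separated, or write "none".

Target job67 = [April 10, April 13].
Intermediaries M with M overlapped-by job67: job64.
Via job64 — items with X met-by job64: job61, job66.
Union: job61, job66.

job61, job66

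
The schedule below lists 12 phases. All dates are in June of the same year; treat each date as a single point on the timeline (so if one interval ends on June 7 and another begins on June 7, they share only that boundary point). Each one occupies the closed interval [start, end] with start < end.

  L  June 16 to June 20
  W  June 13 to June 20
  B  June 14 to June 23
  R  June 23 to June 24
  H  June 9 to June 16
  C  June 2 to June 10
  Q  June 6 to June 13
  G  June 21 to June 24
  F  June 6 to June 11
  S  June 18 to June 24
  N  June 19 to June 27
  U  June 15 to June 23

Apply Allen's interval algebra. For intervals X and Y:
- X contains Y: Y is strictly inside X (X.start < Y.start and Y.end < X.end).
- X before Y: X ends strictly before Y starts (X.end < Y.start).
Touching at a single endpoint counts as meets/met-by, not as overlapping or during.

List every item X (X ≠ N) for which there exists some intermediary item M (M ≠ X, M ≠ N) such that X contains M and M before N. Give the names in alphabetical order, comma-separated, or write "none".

Target N = [June 19, June 27].
Intermediaries M with M before N: C, F, H, Q.
Via C — items with X contains C: none.
Via F — items with X contains F: none.
Via H — items with X contains H: none.
Via Q — items with X contains Q: none.
Union: none.

none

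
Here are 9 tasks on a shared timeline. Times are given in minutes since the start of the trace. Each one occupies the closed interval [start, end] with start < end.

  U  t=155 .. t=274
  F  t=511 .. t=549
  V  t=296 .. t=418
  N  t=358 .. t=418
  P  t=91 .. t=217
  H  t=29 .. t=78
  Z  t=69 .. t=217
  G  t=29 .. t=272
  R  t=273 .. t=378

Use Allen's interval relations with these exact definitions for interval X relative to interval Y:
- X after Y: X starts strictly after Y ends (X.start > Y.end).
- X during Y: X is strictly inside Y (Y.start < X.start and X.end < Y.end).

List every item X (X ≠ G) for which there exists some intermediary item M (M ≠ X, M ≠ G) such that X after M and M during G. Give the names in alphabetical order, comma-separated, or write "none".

F, N, R, V

Target G = [t=29, t=272].
Intermediaries M with M during G: P, Z.
Via P — items with X after P: F, N, R, V.
Via Z — items with X after Z: F, N, R, V.
Union: F, N, R, V.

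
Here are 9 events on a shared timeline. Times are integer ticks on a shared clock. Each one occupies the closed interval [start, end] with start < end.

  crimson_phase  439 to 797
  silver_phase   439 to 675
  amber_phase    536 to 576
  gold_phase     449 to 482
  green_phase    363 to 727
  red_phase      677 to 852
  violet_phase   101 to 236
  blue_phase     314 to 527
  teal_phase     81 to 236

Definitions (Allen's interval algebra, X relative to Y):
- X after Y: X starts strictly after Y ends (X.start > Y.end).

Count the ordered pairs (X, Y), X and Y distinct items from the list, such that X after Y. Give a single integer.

20

Checking all 72 ordered pairs for relation 'after'; matching pairs in alphabetical order:
(amber_phase, blue_phase): amber_phase after blue_phase ✓
(amber_phase, gold_phase): amber_phase after gold_phase ✓
(amber_phase, teal_phase): amber_phase after teal_phase ✓
(amber_phase, violet_phase): amber_phase after violet_phase ✓
(blue_phase, teal_phase): blue_phase after teal_phase ✓
(blue_phase, violet_phase): blue_phase after violet_phase ✓
(crimson_phase, teal_phase): crimson_phase after teal_phase ✓
(crimson_phase, violet_phase): crimson_phase after violet_phase ✓
(gold_phase, teal_phase): gold_phase after teal_phase ✓
(gold_phase, violet_phase): gold_phase after violet_phase ✓
(green_phase, teal_phase): green_phase after teal_phase ✓
(green_phase, violet_phase): green_phase after violet_phase ✓
(red_phase, amber_phase): red_phase after amber_phase ✓
(red_phase, blue_phase): red_phase after blue_phase ✓
(red_phase, gold_phase): red_phase after gold_phase ✓
(red_phase, silver_phase): red_phase after silver_phase ✓
(red_phase, teal_phase): red_phase after teal_phase ✓
(red_phase, violet_phase): red_phase after violet_phase ✓
(silver_phase, teal_phase): silver_phase after teal_phase ✓
(silver_phase, violet_phase): silver_phase after violet_phase ✓
Count: 20.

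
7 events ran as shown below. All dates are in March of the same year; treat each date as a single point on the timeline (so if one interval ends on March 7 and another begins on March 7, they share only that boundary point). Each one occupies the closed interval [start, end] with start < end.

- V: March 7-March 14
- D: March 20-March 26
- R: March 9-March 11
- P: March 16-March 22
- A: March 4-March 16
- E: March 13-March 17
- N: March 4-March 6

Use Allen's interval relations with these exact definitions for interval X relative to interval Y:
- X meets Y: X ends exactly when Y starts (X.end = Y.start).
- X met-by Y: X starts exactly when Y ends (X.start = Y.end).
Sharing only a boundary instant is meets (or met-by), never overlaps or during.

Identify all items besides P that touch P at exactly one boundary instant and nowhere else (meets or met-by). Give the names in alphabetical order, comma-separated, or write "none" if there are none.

A

Target P = [March 16, March 22].
A [March 4, March 16] → meets → yes.
D [March 20, March 26] → overlapped-by → no.
E [March 13, March 17] → overlaps → no.
N [March 4, March 6] → before → no.
R [March 9, March 11] → before → no.
V [March 7, March 14] → before → no.
Result: A.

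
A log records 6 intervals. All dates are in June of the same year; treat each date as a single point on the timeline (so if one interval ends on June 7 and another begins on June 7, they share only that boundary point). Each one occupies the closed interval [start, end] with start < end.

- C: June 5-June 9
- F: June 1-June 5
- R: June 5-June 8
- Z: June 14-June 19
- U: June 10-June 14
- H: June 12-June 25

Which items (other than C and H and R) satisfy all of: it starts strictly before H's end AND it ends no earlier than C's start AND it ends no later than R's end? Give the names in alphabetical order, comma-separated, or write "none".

Conditions: its start is strictly before H's end (X.start < June 25) AND its end is no earlier than C's start (X.end >= June 5) AND its end is no later than R's end (X.end <= June 8).
F: start June 1 < June 25? ✓; end June 5 >= June 5? ✓; end June 5 <= June 8? ✓ → yes.
U: start June 10 < June 25? ✓; end June 14 >= June 5? ✓; end June 14 <= June 8? ✗ → no.
Z: start June 14 < June 25? ✓; end June 19 >= June 5? ✓; end June 19 <= June 8? ✗ → no.
Result: F.

F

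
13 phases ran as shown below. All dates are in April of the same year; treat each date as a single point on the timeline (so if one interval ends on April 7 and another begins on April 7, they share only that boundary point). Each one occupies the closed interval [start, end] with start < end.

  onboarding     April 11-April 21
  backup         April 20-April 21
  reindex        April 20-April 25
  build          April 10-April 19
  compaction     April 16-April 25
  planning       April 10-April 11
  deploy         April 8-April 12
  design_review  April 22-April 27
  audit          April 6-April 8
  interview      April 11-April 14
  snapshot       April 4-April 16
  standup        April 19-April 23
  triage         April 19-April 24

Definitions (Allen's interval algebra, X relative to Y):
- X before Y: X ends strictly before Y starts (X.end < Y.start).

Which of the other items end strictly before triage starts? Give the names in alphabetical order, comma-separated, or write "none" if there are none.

audit, deploy, interview, planning, snapshot

Target triage = [April 19, April 24].
audit [April 6, April 8] → before → yes.
backup [April 20, April 21] → during → no.
build [April 10, April 19] → meets → no.
compaction [April 16, April 25] → contains → no.
deploy [April 8, April 12] → before → yes.
design_review [April 22, April 27] → overlapped-by → no.
interview [April 11, April 14] → before → yes.
onboarding [April 11, April 21] → overlaps → no.
planning [April 10, April 11] → before → yes.
reindex [April 20, April 25] → overlapped-by → no.
snapshot [April 4, April 16] → before → yes.
standup [April 19, April 23] → starts → no.
Result: audit, deploy, interview, planning, snapshot.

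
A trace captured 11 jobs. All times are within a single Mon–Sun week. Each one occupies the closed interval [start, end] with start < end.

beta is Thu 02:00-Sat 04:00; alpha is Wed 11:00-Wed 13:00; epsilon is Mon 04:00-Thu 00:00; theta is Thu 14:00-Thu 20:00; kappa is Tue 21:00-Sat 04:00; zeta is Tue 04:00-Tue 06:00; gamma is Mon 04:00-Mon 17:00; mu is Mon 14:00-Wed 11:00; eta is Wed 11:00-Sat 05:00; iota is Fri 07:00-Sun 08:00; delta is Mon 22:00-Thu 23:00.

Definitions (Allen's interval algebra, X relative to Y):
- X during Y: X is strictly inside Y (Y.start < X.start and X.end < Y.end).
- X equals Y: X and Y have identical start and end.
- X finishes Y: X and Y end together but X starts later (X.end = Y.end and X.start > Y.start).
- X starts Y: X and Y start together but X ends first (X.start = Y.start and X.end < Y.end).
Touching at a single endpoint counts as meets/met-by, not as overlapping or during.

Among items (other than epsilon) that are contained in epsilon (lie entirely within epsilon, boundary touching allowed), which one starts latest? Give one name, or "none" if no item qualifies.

alpha

Target epsilon = [Mon 04:00, Thu 00:00].
alpha [Wed 11:00, Wed 13:00] → during → candidate.
beta [Thu 02:00, Sat 04:00] → after → excluded.
delta [Mon 22:00, Thu 23:00] → overlapped-by → excluded.
eta [Wed 11:00, Sat 05:00] → overlapped-by → excluded.
gamma [Mon 04:00, Mon 17:00] → starts → candidate.
iota [Fri 07:00, Sun 08:00] → after → excluded.
kappa [Tue 21:00, Sat 04:00] → overlapped-by → excluded.
mu [Mon 14:00, Wed 11:00] → during → candidate.
theta [Thu 14:00, Thu 20:00] → after → excluded.
zeta [Tue 04:00, Tue 06:00] → during → candidate.
Among candidates, latest start is Wed 11:00 → alpha.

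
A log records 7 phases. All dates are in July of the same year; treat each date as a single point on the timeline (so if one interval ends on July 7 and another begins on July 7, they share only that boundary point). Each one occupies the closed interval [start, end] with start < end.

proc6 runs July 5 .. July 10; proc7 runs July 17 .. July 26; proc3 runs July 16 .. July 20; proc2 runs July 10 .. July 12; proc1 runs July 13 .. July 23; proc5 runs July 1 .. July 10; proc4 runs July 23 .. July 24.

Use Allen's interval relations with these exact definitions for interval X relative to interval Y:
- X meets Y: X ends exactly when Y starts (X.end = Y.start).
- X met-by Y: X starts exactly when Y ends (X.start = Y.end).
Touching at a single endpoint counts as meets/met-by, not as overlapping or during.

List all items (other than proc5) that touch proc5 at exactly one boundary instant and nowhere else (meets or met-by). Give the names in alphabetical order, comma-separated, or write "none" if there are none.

Target proc5 = [July 1, July 10].
proc1 [July 13, July 23] → after → no.
proc2 [July 10, July 12] → met-by → yes.
proc3 [July 16, July 20] → after → no.
proc4 [July 23, July 24] → after → no.
proc6 [July 5, July 10] → finishes → no.
proc7 [July 17, July 26] → after → no.
Result: proc2.

proc2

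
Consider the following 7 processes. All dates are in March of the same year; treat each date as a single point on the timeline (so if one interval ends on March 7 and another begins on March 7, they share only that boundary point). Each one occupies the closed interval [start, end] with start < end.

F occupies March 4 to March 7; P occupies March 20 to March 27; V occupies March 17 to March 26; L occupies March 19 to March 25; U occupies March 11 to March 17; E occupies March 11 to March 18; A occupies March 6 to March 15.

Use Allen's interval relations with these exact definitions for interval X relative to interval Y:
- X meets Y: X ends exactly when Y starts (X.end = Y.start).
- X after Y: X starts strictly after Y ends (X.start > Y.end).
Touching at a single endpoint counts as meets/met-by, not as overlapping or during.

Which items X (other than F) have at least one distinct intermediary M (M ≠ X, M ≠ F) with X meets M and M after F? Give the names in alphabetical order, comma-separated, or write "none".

U

Target F = [March 4, March 7].
Intermediaries M with M after F: E, L, P, U, V.
Via E — items with X meets E: none.
Via L — items with X meets L: none.
Via P — items with X meets P: none.
Via U — items with X meets U: none.
Via V — items with X meets V: U.
Union: U.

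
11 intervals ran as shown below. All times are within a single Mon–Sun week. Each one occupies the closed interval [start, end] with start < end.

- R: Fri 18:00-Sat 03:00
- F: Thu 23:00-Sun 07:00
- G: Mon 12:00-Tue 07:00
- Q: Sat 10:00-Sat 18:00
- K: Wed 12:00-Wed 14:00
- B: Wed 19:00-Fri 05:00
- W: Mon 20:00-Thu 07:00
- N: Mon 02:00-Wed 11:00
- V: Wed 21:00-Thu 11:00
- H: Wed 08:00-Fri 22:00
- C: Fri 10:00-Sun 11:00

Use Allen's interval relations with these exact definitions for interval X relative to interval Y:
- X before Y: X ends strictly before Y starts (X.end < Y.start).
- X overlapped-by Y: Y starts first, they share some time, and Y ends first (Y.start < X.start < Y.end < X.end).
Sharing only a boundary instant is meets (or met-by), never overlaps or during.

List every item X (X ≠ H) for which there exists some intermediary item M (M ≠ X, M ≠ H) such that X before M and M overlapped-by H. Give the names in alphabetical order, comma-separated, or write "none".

B, G, K, N, V, W

Target H = [Wed 08:00, Fri 22:00].
Intermediaries M with M overlapped-by H: C, F, R.
Via C — items with X before C: B, G, K, N, V, W.
Via F — items with X before F: G, K, N, V, W.
Via R — items with X before R: B, G, K, N, V, W.
Union: B, G, K, N, V, W.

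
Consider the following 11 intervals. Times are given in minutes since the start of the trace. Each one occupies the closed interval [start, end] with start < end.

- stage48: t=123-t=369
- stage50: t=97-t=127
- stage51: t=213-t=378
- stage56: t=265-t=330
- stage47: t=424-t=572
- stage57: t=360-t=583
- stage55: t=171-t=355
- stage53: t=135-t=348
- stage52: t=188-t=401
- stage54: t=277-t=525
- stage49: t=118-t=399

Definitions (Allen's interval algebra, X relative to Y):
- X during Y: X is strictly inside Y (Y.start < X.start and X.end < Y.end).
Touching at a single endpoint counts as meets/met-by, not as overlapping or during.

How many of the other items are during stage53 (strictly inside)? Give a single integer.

Target stage53 = [t=135, t=348].
stage47 [t=424, t=572] → after → no.
stage48 [t=123, t=369] → contains → no.
stage49 [t=118, t=399] → contains → no.
stage50 [t=97, t=127] → before → no.
stage51 [t=213, t=378] → overlapped-by → no.
stage52 [t=188, t=401] → overlapped-by → no.
stage54 [t=277, t=525] → overlapped-by → no.
stage55 [t=171, t=355] → overlapped-by → no.
stage56 [t=265, t=330] → during → counts.
stage57 [t=360, t=583] → after → no.
Total: 1.

1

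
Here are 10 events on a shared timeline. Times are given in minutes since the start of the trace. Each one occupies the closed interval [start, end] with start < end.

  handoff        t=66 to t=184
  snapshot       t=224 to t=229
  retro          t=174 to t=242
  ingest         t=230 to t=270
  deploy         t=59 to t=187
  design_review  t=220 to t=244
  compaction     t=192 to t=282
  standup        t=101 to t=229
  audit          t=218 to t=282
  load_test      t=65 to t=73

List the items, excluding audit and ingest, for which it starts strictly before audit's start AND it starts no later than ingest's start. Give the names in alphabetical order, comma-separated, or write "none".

Conditions: its start is strictly before audit's start (X.start < t=218) AND its start is no later than ingest's start (X.start <= t=230).
compaction: start t=192 < t=218? ✓; start t=192 <= t=230? ✓ → yes.
deploy: start t=59 < t=218? ✓; start t=59 <= t=230? ✓ → yes.
design_review: start t=220 < t=218? ✗; start t=220 <= t=230? ✓ → no.
handoff: start t=66 < t=218? ✓; start t=66 <= t=230? ✓ → yes.
load_test: start t=65 < t=218? ✓; start t=65 <= t=230? ✓ → yes.
retro: start t=174 < t=218? ✓; start t=174 <= t=230? ✓ → yes.
snapshot: start t=224 < t=218? ✗; start t=224 <= t=230? ✓ → no.
standup: start t=101 < t=218? ✓; start t=101 <= t=230? ✓ → yes.
Result: compaction, deploy, handoff, load_test, retro, standup.

compaction, deploy, handoff, load_test, retro, standup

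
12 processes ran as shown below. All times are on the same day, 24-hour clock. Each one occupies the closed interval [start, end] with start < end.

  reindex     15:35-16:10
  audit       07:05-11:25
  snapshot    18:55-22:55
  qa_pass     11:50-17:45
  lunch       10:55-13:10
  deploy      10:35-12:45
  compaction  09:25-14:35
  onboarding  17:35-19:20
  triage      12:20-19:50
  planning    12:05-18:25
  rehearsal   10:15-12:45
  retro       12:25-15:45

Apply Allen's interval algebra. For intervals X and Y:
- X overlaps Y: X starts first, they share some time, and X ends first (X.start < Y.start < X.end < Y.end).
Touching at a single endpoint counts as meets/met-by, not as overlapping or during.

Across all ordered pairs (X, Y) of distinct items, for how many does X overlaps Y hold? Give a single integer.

Checking all 132 ordered pairs for relation 'overlaps'; matching pairs in alphabetical order:
(audit, compaction): audit overlaps compaction ✓
(audit, deploy): audit overlaps deploy ✓
(audit, lunch): audit overlaps lunch ✓
(audit, rehearsal): audit overlaps rehearsal ✓
(compaction, planning): compaction overlaps planning ✓
(compaction, qa_pass): compaction overlaps qa_pass ✓
(compaction, retro): compaction overlaps retro ✓
(compaction, triage): compaction overlaps triage ✓
(deploy, lunch): deploy overlaps lunch ✓
(deploy, planning): deploy overlaps planning ✓
(deploy, qa_pass): deploy overlaps qa_pass ✓
(deploy, retro): deploy overlaps retro ✓
(deploy, triage): deploy overlaps triage ✓
(lunch, planning): lunch overlaps planning ✓
(lunch, qa_pass): lunch overlaps qa_pass ✓
(lunch, retro): lunch overlaps retro ✓
(lunch, triage): lunch overlaps triage ✓
(onboarding, snapshot): onboarding overlaps snapshot ✓
(planning, onboarding): planning overlaps onboarding ✓
(planning, triage): planning overlaps triage ✓
(qa_pass, onboarding): qa_pass overlaps onboarding ✓
(qa_pass, planning): qa_pass overlaps planning ✓
(qa_pass, triage): qa_pass overlaps triage ✓
(rehearsal, lunch): rehearsal overlaps lunch ✓
... plus 6 further pairs not listed.
Count: 30.

30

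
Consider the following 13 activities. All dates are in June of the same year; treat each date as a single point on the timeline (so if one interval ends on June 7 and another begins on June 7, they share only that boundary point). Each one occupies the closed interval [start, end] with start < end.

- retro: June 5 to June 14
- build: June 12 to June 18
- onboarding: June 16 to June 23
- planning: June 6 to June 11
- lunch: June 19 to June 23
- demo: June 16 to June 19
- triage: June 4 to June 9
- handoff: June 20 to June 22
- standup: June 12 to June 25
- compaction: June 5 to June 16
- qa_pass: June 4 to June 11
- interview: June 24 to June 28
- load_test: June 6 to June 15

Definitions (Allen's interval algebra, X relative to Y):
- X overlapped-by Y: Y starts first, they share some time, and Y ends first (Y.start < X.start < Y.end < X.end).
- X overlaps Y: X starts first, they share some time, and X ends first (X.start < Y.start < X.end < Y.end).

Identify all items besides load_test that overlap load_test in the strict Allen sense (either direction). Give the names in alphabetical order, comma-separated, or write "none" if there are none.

Target load_test = [June 6, June 15].
build [June 12, June 18] → overlapped-by → yes.
compaction [June 5, June 16] → contains → no.
demo [June 16, June 19] → after → no.
handoff [June 20, June 22] → after → no.
interview [June 24, June 28] → after → no.
lunch [June 19, June 23] → after → no.
onboarding [June 16, June 23] → after → no.
planning [June 6, June 11] → starts → no.
qa_pass [June 4, June 11] → overlaps → yes.
retro [June 5, June 14] → overlaps → yes.
standup [June 12, June 25] → overlapped-by → yes.
triage [June 4, June 9] → overlaps → yes.
Result: build, qa_pass, retro, standup, triage.

build, qa_pass, retro, standup, triage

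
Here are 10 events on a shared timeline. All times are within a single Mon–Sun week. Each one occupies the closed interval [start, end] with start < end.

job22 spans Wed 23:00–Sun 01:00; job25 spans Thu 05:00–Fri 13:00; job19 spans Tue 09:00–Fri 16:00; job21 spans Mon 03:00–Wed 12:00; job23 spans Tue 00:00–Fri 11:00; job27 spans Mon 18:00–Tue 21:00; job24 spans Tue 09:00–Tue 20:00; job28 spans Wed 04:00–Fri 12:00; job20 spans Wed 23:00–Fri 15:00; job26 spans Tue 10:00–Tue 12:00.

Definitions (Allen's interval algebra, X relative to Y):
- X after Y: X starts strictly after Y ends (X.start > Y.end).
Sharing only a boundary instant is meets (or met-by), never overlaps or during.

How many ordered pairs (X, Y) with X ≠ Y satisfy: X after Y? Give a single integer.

Checking all 90 ordered pairs for relation 'after'; matching pairs in alphabetical order:
(job20, job21): job20 after job21 ✓
(job20, job24): job20 after job24 ✓
(job20, job26): job20 after job26 ✓
(job20, job27): job20 after job27 ✓
(job22, job21): job22 after job21 ✓
(job22, job24): job22 after job24 ✓
(job22, job26): job22 after job26 ✓
(job22, job27): job22 after job27 ✓
(job25, job21): job25 after job21 ✓
(job25, job24): job25 after job24 ✓
(job25, job26): job25 after job26 ✓
(job25, job27): job25 after job27 ✓
(job28, job24): job28 after job24 ✓
(job28, job26): job28 after job26 ✓
(job28, job27): job28 after job27 ✓
Count: 15.

15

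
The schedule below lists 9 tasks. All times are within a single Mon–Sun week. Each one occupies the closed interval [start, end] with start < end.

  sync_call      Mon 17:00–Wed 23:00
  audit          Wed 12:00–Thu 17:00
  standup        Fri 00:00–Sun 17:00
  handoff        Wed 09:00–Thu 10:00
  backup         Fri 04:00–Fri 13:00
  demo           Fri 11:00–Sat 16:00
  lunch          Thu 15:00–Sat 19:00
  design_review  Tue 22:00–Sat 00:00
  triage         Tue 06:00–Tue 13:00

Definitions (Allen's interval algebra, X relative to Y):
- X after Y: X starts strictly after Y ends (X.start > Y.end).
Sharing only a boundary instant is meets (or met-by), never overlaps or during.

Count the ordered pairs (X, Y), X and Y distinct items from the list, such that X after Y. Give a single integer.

Checking all 72 ordered pairs for relation 'after'; matching pairs in alphabetical order:
(audit, triage): audit after triage ✓
(backup, audit): backup after audit ✓
(backup, handoff): backup after handoff ✓
(backup, sync_call): backup after sync_call ✓
(backup, triage): backup after triage ✓
(demo, audit): demo after audit ✓
(demo, handoff): demo after handoff ✓
(demo, sync_call): demo after sync_call ✓
(demo, triage): demo after triage ✓
(design_review, triage): design_review after triage ✓
(handoff, triage): handoff after triage ✓
(lunch, handoff): lunch after handoff ✓
(lunch, sync_call): lunch after sync_call ✓
(lunch, triage): lunch after triage ✓
(standup, audit): standup after audit ✓
(standup, handoff): standup after handoff ✓
(standup, sync_call): standup after sync_call ✓
(standup, triage): standup after triage ✓
Count: 18.

18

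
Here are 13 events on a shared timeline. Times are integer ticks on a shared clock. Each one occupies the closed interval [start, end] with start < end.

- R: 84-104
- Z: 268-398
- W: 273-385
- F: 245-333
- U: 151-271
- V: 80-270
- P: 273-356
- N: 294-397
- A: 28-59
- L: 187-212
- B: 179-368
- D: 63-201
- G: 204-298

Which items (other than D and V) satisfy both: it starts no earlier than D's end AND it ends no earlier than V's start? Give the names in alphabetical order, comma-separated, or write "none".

Conditions: its start is no earlier than D's end (X.start >= 201) AND its end is no earlier than V's start (X.end >= 80).
A: start 28 >= 201? ✗; end 59 >= 80? ✗ → no.
B: start 179 >= 201? ✗; end 368 >= 80? ✓ → no.
F: start 245 >= 201? ✓; end 333 >= 80? ✓ → yes.
G: start 204 >= 201? ✓; end 298 >= 80? ✓ → yes.
L: start 187 >= 201? ✗; end 212 >= 80? ✓ → no.
N: start 294 >= 201? ✓; end 397 >= 80? ✓ → yes.
P: start 273 >= 201? ✓; end 356 >= 80? ✓ → yes.
R: start 84 >= 201? ✗; end 104 >= 80? ✓ → no.
U: start 151 >= 201? ✗; end 271 >= 80? ✓ → no.
W: start 273 >= 201? ✓; end 385 >= 80? ✓ → yes.
Z: start 268 >= 201? ✓; end 398 >= 80? ✓ → yes.
Result: F, G, N, P, W, Z.

F, G, N, P, W, Z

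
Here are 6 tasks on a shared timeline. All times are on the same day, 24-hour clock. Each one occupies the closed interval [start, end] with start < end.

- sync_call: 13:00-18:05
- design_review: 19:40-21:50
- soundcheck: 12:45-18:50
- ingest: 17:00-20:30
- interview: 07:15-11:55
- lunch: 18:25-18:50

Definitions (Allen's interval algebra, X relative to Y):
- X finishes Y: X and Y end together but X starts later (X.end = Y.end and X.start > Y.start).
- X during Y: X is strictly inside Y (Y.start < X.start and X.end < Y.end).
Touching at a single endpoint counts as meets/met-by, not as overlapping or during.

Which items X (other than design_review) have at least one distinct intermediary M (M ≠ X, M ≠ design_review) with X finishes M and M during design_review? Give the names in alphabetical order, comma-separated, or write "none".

Target design_review = [19:40, 21:50].
Intermediaries M with M during design_review: none.
Union: none.

none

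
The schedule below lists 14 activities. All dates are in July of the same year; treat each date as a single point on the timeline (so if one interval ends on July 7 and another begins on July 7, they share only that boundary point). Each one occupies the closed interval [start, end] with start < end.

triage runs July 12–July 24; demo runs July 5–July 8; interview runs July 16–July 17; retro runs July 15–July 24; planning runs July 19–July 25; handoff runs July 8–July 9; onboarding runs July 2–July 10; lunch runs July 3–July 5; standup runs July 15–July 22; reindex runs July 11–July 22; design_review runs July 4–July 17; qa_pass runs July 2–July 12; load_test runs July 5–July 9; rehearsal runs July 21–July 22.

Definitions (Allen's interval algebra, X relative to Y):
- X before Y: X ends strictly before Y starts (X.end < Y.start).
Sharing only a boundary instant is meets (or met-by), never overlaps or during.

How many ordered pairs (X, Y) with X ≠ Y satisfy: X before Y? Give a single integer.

45

Checking all 182 ordered pairs for relation 'before'; matching pairs in alphabetical order:
(demo, interview): demo before interview ✓
(demo, planning): demo before planning ✓
(demo, rehearsal): demo before rehearsal ✓
(demo, reindex): demo before reindex ✓
(demo, retro): demo before retro ✓
(demo, standup): demo before standup ✓
(demo, triage): demo before triage ✓
(design_review, planning): design_review before planning ✓
(design_review, rehearsal): design_review before rehearsal ✓
(handoff, interview): handoff before interview ✓
(handoff, planning): handoff before planning ✓
(handoff, rehearsal): handoff before rehearsal ✓
(handoff, reindex): handoff before reindex ✓
(handoff, retro): handoff before retro ✓
(handoff, standup): handoff before standup ✓
(handoff, triage): handoff before triage ✓
(interview, planning): interview before planning ✓
(interview, rehearsal): interview before rehearsal ✓
(load_test, interview): load_test before interview ✓
(load_test, planning): load_test before planning ✓
(load_test, rehearsal): load_test before rehearsal ✓
(load_test, reindex): load_test before reindex ✓
(load_test, retro): load_test before retro ✓
(load_test, standup): load_test before standup ✓
... plus 21 further pairs not listed.
Count: 45.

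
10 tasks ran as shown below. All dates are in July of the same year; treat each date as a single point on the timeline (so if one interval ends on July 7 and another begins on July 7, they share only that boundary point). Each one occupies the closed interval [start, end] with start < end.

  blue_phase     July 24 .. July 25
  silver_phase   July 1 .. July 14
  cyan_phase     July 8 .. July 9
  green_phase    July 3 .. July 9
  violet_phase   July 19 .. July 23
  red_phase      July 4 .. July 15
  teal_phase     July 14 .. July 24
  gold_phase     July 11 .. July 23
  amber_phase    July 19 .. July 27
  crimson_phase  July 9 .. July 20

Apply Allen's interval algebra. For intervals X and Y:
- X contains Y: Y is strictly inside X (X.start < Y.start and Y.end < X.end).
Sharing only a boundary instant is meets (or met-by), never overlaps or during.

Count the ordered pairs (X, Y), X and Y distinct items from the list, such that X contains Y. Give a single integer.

5

Checking all 90 ordered pairs for relation 'contains'; matching pairs in alphabetical order:
(amber_phase, blue_phase): amber_phase contains blue_phase ✓
(red_phase, cyan_phase): red_phase contains cyan_phase ✓
(silver_phase, cyan_phase): silver_phase contains cyan_phase ✓
(silver_phase, green_phase): silver_phase contains green_phase ✓
(teal_phase, violet_phase): teal_phase contains violet_phase ✓
Count: 5.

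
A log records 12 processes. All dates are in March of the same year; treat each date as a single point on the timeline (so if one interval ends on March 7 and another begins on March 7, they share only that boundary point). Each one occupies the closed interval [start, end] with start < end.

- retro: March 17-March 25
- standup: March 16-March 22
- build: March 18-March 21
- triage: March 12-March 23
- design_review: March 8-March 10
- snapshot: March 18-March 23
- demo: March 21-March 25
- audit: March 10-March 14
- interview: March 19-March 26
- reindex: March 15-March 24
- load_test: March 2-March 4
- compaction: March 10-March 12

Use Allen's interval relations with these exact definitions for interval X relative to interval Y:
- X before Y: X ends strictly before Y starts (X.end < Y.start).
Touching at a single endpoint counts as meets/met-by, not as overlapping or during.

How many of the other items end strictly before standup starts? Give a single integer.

Target standup = [March 16, March 22].
audit [March 10, March 14] → before → counts.
build [March 18, March 21] → during → no.
compaction [March 10, March 12] → before → counts.
demo [March 21, March 25] → overlapped-by → no.
design_review [March 8, March 10] → before → counts.
interview [March 19, March 26] → overlapped-by → no.
load_test [March 2, March 4] → before → counts.
reindex [March 15, March 24] → contains → no.
retro [March 17, March 25] → overlapped-by → no.
snapshot [March 18, March 23] → overlapped-by → no.
triage [March 12, March 23] → contains → no.
Total: 4.

4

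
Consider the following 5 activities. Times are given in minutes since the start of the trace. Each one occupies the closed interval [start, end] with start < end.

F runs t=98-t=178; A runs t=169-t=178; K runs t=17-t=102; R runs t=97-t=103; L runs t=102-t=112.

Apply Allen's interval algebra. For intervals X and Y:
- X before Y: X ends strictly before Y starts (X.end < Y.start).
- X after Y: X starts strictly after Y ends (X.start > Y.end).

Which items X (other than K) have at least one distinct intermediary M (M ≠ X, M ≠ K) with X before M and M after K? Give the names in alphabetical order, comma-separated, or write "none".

L, R

Target K = [t=17, t=102].
Intermediaries M with M after K: A.
Via A — items with X before A: L, R.
Union: L, R.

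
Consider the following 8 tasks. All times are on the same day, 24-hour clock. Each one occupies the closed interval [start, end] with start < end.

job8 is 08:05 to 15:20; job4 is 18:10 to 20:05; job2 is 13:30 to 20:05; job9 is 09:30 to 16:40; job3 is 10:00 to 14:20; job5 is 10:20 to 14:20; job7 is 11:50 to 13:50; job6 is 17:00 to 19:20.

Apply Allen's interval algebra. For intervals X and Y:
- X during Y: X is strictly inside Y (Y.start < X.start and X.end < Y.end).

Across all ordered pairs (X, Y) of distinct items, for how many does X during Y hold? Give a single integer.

Checking all 56 ordered pairs for relation 'during'; matching pairs in alphabetical order:
(job3, job8): job3 during job8 ✓
(job3, job9): job3 during job9 ✓
(job5, job8): job5 during job8 ✓
(job5, job9): job5 during job9 ✓
(job6, job2): job6 during job2 ✓
(job7, job3): job7 during job3 ✓
(job7, job5): job7 during job5 ✓
(job7, job8): job7 during job8 ✓
(job7, job9): job7 during job9 ✓
Count: 9.

9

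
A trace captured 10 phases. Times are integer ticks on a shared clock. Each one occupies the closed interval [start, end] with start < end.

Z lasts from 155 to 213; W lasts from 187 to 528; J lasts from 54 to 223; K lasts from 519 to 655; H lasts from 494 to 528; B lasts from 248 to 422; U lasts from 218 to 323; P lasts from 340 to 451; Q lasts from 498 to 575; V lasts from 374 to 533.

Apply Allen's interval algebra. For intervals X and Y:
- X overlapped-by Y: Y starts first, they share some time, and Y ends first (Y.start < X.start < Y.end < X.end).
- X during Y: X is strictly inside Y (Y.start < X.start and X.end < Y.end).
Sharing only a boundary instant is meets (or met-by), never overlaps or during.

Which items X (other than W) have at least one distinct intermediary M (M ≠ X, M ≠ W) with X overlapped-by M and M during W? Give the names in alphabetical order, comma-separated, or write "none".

Target W = [187, 528].
Intermediaries M with M during W: B, P, U.
Via B — items with X overlapped-by B: P, V.
Via P — items with X overlapped-by P: V.
Via U — items with X overlapped-by U: B.
Union: B, P, V.

B, P, V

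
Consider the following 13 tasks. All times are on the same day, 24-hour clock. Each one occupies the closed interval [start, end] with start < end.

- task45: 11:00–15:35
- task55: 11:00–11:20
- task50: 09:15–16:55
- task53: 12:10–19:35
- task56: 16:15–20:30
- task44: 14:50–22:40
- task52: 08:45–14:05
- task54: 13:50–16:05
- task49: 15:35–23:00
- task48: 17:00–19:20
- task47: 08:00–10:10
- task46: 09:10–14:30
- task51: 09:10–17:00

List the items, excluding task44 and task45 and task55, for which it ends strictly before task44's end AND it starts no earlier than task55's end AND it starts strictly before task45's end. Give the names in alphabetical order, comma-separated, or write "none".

Conditions: its end is strictly before task44's end (X.end < 22:40) AND its start is no earlier than task55's end (X.start >= 11:20) AND its start is strictly before task45's end (X.start < 15:35).
task46: end 14:30 < 22:40? ✓; start 09:10 >= 11:20? ✗; start 09:10 < 15:35? ✓ → no.
task47: end 10:10 < 22:40? ✓; start 08:00 >= 11:20? ✗; start 08:00 < 15:35? ✓ → no.
task48: end 19:20 < 22:40? ✓; start 17:00 >= 11:20? ✓; start 17:00 < 15:35? ✗ → no.
task49: end 23:00 < 22:40? ✗; start 15:35 >= 11:20? ✓; start 15:35 < 15:35? ✗ → no.
task50: end 16:55 < 22:40? ✓; start 09:15 >= 11:20? ✗; start 09:15 < 15:35? ✓ → no.
task51: end 17:00 < 22:40? ✓; start 09:10 >= 11:20? ✗; start 09:10 < 15:35? ✓ → no.
task52: end 14:05 < 22:40? ✓; start 08:45 >= 11:20? ✗; start 08:45 < 15:35? ✓ → no.
task53: end 19:35 < 22:40? ✓; start 12:10 >= 11:20? ✓; start 12:10 < 15:35? ✓ → yes.
task54: end 16:05 < 22:40? ✓; start 13:50 >= 11:20? ✓; start 13:50 < 15:35? ✓ → yes.
task56: end 20:30 < 22:40? ✓; start 16:15 >= 11:20? ✓; start 16:15 < 15:35? ✗ → no.
Result: task53, task54.

task53, task54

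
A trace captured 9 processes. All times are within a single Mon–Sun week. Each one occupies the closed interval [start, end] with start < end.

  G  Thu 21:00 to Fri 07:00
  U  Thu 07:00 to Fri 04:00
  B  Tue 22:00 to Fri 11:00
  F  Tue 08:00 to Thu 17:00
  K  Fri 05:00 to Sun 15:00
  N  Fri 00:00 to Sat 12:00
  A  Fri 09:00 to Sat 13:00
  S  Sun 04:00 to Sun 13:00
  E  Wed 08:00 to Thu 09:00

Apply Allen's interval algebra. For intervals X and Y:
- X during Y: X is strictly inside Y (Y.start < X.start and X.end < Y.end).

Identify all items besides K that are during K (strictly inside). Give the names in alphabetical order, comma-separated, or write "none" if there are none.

A, S

Target K = [Fri 05:00, Sun 15:00].
A [Fri 09:00, Sat 13:00] → during → yes.
B [Tue 22:00, Fri 11:00] → overlaps → no.
E [Wed 08:00, Thu 09:00] → before → no.
F [Tue 08:00, Thu 17:00] → before → no.
G [Thu 21:00, Fri 07:00] → overlaps → no.
N [Fri 00:00, Sat 12:00] → overlaps → no.
S [Sun 04:00, Sun 13:00] → during → yes.
U [Thu 07:00, Fri 04:00] → before → no.
Result: A, S.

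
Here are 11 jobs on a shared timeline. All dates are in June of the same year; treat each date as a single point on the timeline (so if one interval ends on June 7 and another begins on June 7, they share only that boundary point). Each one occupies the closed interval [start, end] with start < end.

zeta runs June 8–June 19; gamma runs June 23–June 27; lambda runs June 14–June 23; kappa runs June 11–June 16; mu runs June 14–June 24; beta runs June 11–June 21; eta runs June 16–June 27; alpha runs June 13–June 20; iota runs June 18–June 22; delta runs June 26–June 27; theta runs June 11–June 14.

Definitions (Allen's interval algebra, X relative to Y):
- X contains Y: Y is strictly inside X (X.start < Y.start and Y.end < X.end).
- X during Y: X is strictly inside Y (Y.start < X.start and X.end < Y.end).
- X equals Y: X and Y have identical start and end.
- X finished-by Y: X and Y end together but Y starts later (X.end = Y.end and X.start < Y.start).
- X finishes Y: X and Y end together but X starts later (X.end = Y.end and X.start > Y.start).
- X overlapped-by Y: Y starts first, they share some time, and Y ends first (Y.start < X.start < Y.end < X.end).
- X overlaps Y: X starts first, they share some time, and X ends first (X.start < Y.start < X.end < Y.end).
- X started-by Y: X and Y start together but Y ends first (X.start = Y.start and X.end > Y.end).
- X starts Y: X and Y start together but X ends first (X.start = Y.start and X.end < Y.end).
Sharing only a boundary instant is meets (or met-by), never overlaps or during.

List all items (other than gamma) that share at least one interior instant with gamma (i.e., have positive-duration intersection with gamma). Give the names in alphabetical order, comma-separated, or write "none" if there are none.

delta, eta, mu

Target gamma = [June 23, June 27].
alpha [June 13, June 20] → before → no.
beta [June 11, June 21] → before → no.
delta [June 26, June 27] → finishes → yes.
eta [June 16, June 27] → finished-by → yes.
iota [June 18, June 22] → before → no.
kappa [June 11, June 16] → before → no.
lambda [June 14, June 23] → meets → no.
mu [June 14, June 24] → overlaps → yes.
theta [June 11, June 14] → before → no.
zeta [June 8, June 19] → before → no.
Result: delta, eta, mu.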